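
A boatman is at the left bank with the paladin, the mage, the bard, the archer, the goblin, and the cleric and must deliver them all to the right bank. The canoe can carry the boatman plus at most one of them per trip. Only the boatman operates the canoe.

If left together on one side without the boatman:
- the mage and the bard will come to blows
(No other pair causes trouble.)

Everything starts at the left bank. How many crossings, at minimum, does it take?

11

Counting alone: the boatman can take at most 1 across per trip to the right bank, so moving all 6 needs at least 6 loaded trips out, with a return between consecutive ones — at least 11 crossings.
The plan below uses exactly 11 crossings, so it is optimal:
1. Boatman goes to the right bank with the mage.  [the left bank: the archer, the bard, the cleric, the goblin, the paladin | the right bank: the mage]
2. Boatman goes back to the left bank alone.  [the left bank: the archer, the bard, the cleric, the goblin, the paladin | the right bank: the mage]
3. Boatman goes to the right bank with the paladin.  [the left bank: the archer, the bard, the cleric, the goblin | the right bank: the mage, the paladin]
4. Boatman goes back to the left bank alone.  [the left bank: the archer, the bard, the cleric, the goblin | the right bank: the mage, the paladin]
5. Boatman goes to the right bank with the archer.  [the left bank: the bard, the cleric, the goblin | the right bank: the archer, the mage, the paladin]
6. Boatman goes back to the left bank alone.  [the left bank: the bard, the cleric, the goblin | the right bank: the archer, the mage, the paladin]
7. Boatman goes to the right bank with the goblin.  [the left bank: the bard, the cleric | the right bank: the archer, the goblin, the mage, the paladin]
8. Boatman goes back to the left bank alone.  [the left bank: the bard, the cleric | the right bank: the archer, the goblin, the mage, the paladin]
9. Boatman goes to the right bank with the cleric.  [the left bank: the bard | the right bank: the archer, the cleric, the goblin, the mage, the paladin]
10. Boatman goes back to the left bank alone.  [the left bank: the bard | the right bank: the archer, the cleric, the goblin, the mage, the paladin]
11. Boatman goes to the right bank with the bard.  [the left bank: — | the right bank: the archer, the bard, the cleric, the goblin, the mage, the paladin]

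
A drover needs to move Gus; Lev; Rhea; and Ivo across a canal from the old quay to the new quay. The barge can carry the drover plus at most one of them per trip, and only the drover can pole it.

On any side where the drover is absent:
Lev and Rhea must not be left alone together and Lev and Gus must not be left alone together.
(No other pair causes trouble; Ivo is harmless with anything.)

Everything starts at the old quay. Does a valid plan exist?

Yes

1. Drover goes to the new quay with Lev.  [the old quay: Gus, Ivo, Rhea | the new quay: Lev]
2. Drover goes back to the old quay alone.  [the old quay: Gus, Ivo, Rhea | the new quay: Lev]
3. Drover goes to the new quay with Gus.  [the old quay: Ivo, Rhea | the new quay: Gus, Lev]
4. Drover goes back to the old quay with Lev.  [the old quay: Ivo, Lev, Rhea | the new quay: Gus]
5. Drover goes to the new quay with Rhea.  [the old quay: Ivo, Lev | the new quay: Gus, Rhea]
6. Drover goes back to the old quay alone.  [the old quay: Ivo, Lev | the new quay: Gus, Rhea]
7. Drover goes to the new quay with Ivo.  [the old quay: Lev | the new quay: Gus, Ivo, Rhea]
8. Drover goes back to the old quay alone.  [the old quay: Lev | the new quay: Gus, Ivo, Rhea]
9. Drover goes to the new quay with Lev.  [the old quay: — | the new quay: Gus, Ivo, Lev, Rhea]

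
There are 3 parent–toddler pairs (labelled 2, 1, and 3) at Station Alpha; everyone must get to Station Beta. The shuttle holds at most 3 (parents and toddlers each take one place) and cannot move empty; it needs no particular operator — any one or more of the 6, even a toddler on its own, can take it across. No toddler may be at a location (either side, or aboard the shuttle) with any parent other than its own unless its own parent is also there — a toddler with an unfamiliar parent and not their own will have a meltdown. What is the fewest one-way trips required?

Counting alone: each trip to Station Beta takes at most 3 across and each return brings at least 1 back, so after t trips out (and t−1 returns) at most 3t − (t−1) of the 6 are across; that first reaches 6 at t = 3, so at least 5 crossings are needed.
The plan below uses exactly 5 crossings, so it is optimal:
1. parent 2 and toddler 2 cross → Station Beta.
2. parent 2 crosses ← Station Alpha.
3. parent 1, parent 2, and parent 3 cross → Station Beta.
4. toddler 2 crosses ← Station Alpha.
5. toddler 1, toddler 2, and toddler 3 cross → Station Beta.

5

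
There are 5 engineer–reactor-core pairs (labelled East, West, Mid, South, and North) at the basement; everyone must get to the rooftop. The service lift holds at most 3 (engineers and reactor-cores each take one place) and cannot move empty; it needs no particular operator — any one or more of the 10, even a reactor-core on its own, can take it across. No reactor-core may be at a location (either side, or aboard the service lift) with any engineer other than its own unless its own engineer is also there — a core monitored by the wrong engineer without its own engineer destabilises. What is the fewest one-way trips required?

Counting alone: each trip to the rooftop takes at most 3 across and each return brings at least 1 back, so after t trips out (and t−1 returns) at most 3t − (t−1) of the 10 are across; that first reaches 10 at t = 5, so at least 9 crossings are needed.
The safety rule pushes this higher. Following every safe sequence of crossings, the most of the 10 that can be at the rooftop as the service lift arrives there on crossing 9 is 9 — never all 10.
So no plan with fewer than 11 crossings exists, and this one achieves 11:
1. engineer East and reactor-core East cross → the rooftop.
2. engineer East crosses ← the basement.
3. reactor-core Mid, reactor-core South, and reactor-core West cross → the rooftop.
4. reactor-core East crosses ← the basement.
5. engineer Mid, engineer South, and engineer West cross → the rooftop.
6. engineer West and reactor-core West cross ← the basement.
7. engineer East, engineer North, and engineer West cross → the rooftop.
8. reactor-core Mid crosses ← the basement.
9. reactor-core East and reactor-core West cross → the rooftop.
10. reactor-core East crosses ← the basement.
11. reactor-core East, reactor-core Mid, and reactor-core North cross → the rooftop.

11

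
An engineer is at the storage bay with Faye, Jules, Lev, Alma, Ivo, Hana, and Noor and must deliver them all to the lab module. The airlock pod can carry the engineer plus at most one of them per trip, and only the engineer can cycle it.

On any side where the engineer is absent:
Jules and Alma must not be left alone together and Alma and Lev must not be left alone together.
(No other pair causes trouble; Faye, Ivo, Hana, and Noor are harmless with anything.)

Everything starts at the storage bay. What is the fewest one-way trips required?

15

Counting alone: the engineer can take at most 1 across per trip to the lab module, so moving all 7 needs at least 7 loaded trips out, with a return between consecutive ones — at least 13 crossings.
The safety rule pushes this higher. Following every safe sequence of crossings, the most of the 7 that can be at the lab module as the airlock pod arrives there on crossing 13 is 6 — never all 7.
So no plan with fewer than 15 crossings exists, and this one achieves 15:
1. Engineer goes to the lab module with Alma.  [the storage bay: Faye, Hana, Ivo, Jules, Lev, Noor | the lab module: Alma]
2. Engineer goes back to the storage bay alone.  [the storage bay: Faye, Hana, Ivo, Jules, Lev, Noor | the lab module: Alma]
3. Engineer goes to the lab module with Faye.  [the storage bay: Hana, Ivo, Jules, Lev, Noor | the lab module: Alma, Faye]
4. Engineer goes back to the storage bay alone.  [the storage bay: Hana, Ivo, Jules, Lev, Noor | the lab module: Alma, Faye]
5. Engineer goes to the lab module with Jules.  [the storage bay: Hana, Ivo, Lev, Noor | the lab module: Alma, Faye, Jules]
6. Engineer goes back to the storage bay with Alma.  [the storage bay: Alma, Hana, Ivo, Lev, Noor | the lab module: Faye, Jules]
7. Engineer goes to the lab module with Lev.  [the storage bay: Alma, Hana, Ivo, Noor | the lab module: Faye, Jules, Lev]
8. Engineer goes back to the storage bay alone.  [the storage bay: Alma, Hana, Ivo, Noor | the lab module: Faye, Jules, Lev]
9. Engineer goes to the lab module with Ivo.  [the storage bay: Alma, Hana, Noor | the lab module: Faye, Ivo, Jules, Lev]
10. Engineer goes back to the storage bay alone.  [the storage bay: Alma, Hana, Noor | the lab module: Faye, Ivo, Jules, Lev]
11. Engineer goes to the lab module with Hana.  [the storage bay: Alma, Noor | the lab module: Faye, Hana, Ivo, Jules, Lev]
12. Engineer goes back to the storage bay alone.  [the storage bay: Alma, Noor | the lab module: Faye, Hana, Ivo, Jules, Lev]
13. Engineer goes to the lab module with Noor.  [the storage bay: Alma | the lab module: Faye, Hana, Ivo, Jules, Lev, Noor]
14. Engineer goes back to the storage bay alone.  [the storage bay: Alma | the lab module: Faye, Hana, Ivo, Jules, Lev, Noor]
15. Engineer goes to the lab module with Alma.  [the storage bay: — | the lab module: Alma, Faye, Hana, Ivo, Jules, Lev, Noor]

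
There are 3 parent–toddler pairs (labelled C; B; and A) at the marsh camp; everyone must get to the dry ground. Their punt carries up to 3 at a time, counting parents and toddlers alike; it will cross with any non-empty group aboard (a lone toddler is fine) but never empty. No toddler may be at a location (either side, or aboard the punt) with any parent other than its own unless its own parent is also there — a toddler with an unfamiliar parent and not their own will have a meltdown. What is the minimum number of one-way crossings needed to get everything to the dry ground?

Counting alone: each trip to the dry ground takes at most 3 across and each return brings at least 1 back, so after t trips out (and t−1 returns) at most 3t − (t−1) of the 6 are across; that first reaches 6 at t = 3, so at least 5 crossings are needed.
The plan below uses exactly 5 crossings, so it is optimal:
1. parent C and toddler C cross → the dry ground.
2. parent C crosses ← the marsh camp.
3. parent A, parent B, and parent C cross → the dry ground.
4. toddler C crosses ← the marsh camp.
5. toddler A, toddler B, and toddler C cross → the dry ground.

5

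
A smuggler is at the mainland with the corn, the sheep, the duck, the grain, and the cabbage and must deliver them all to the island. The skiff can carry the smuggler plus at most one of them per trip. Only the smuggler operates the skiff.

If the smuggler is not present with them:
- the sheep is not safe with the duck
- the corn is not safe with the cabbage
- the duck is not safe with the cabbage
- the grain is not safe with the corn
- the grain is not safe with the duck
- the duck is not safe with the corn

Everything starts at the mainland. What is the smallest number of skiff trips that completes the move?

impossible

Whatever the first load, the items left behind include a forbidden pair without the smuggler. No opening move is safe, so no plan exists.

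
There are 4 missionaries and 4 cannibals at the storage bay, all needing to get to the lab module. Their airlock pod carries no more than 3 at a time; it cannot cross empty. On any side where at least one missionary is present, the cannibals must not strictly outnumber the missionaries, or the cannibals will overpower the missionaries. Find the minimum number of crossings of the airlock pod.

9

Counting alone: each trip to the lab module takes at most 3 across and each return brings at least 1 back, so after t trips out (and t−1 returns) at most 3t − (t−1) of the 8 are across; that first reaches 8 at t = 4, so at least 7 crossings are needed.
The safety rule pushes this higher. Following every safe sequence of crossings, the most of the 8 that can be at the lab module as the airlock pod arrives there on crossing 7 is 7 — never all 8.
So no plan with fewer than 9 crossings exists, and this one achieves 9:
1. 2 cannibals → the lab module.  (the storage bay: 4M 2C; the lab module: 0M 2C)
2. 1 cannibal ← the storage bay.  (the storage bay: 4M 3C; the lab module: 0M 1C)
3. 3 cannibals → the lab module.  (the storage bay: 4M 0C; the lab module: 0M 4C)
4. 1 cannibal ← the storage bay.  (the storage bay: 4M 1C; the lab module: 0M 3C)
5. 3 missionaries → the lab module.  (the storage bay: 1M 1C; the lab module: 3M 3C)
6. 1 missionary and 1 cannibal ← the storage bay.  (the storage bay: 2M 2C; the lab module: 2M 2C)
7. 2 missionaries → the lab module.  (the storage bay: 0M 2C; the lab module: 4M 2C)
8. 1 cannibal ← the storage bay.  (the storage bay: 0M 3C; the lab module: 4M 1C)
9. 3 cannibals → the lab module.  (the storage bay: 0M 0C; the lab module: 4M 4C)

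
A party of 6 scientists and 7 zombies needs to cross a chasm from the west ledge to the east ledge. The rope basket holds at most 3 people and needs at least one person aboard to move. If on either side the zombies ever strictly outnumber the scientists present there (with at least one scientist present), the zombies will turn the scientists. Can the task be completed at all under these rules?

The zombies already outnumber the scientists at the west ledge before anyone moves, so the starting position itself is disallowed.

No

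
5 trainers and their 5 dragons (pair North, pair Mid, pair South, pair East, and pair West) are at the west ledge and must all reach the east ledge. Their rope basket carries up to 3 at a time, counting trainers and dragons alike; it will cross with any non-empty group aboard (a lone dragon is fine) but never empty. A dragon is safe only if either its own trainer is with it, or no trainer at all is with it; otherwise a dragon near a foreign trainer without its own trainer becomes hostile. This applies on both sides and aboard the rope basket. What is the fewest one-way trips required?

11

Counting alone: each trip to the east ledge takes at most 3 across and each return brings at least 1 back, so after t trips out (and t−1 returns) at most 3t − (t−1) of the 10 are across; that first reaches 10 at t = 5, so at least 9 crossings are needed.
The safety rule pushes this higher. Following every safe sequence of crossings, the most of the 10 that can be at the east ledge as the rope basket arrives there on crossing 9 is 9 — never all 10.
So no plan with fewer than 11 crossings exists, and this one achieves 11:
1. dragon North and trainer North cross → the east ledge.
2. trainer North crosses ← the west ledge.
3. dragon East, dragon Mid, and dragon South cross → the east ledge.
4. dragon North crosses ← the west ledge.
5. trainer East, trainer Mid, and trainer South cross → the east ledge.
6. dragon Mid and trainer Mid cross ← the west ledge.
7. trainer Mid, trainer North, and trainer West cross → the east ledge.
8. dragon South crosses ← the west ledge.
9. dragon Mid and dragon North cross → the east ledge.
10. dragon North crosses ← the west ledge.
11. dragon North, dragon South, and dragon West cross → the east ledge.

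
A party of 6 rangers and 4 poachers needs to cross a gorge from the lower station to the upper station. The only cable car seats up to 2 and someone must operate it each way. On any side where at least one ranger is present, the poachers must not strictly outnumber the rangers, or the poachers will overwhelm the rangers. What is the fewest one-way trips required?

Counting alone: each trip to the upper station takes at most 2 across and each return brings at least 1 back, so after t trips out (and t−1 returns) at most 2t − (t−1) of the 10 are across; that first reaches 10 at t = 9, so at least 17 crossings are needed.
The plan below uses exactly 17 crossings, so it is optimal:
1. 2 poachers → the upper station.  (the lower station: 6R 2P; the upper station: 0R 2P)
2. 1 poacher ← the lower station.  (the lower station: 6R 3P; the upper station: 0R 1P)
3. 2 poachers → the upper station.  (the lower station: 6R 1P; the upper station: 0R 3P)
4. 1 poacher ← the lower station.  (the lower station: 6R 2P; the upper station: 0R 2P)
5. 2 rangers → the upper station.  (the lower station: 4R 2P; the upper station: 2R 2P)
6. 1 poacher ← the lower station.  (the lower station: 4R 3P; the upper station: 2R 1P)
7. 1 ranger and 1 poacher → the upper station.  (the lower station: 3R 2P; the upper station: 3R 2P)
8. 1 poacher ← the lower station.  (the lower station: 3R 3P; the upper station: 3R 1P)
9. 2 poachers → the upper station.  (the lower station: 3R 1P; the upper station: 3R 3P)
10. 1 poacher ← the lower station.  (the lower station: 3R 2P; the upper station: 3R 2P)
11. 1 ranger and 1 poacher → the upper station.  (the lower station: 2R 1P; the upper station: 4R 3P)
12. 1 poacher ← the lower station.  (the lower station: 2R 2P; the upper station: 4R 2P)
13. 2 poachers → the upper station.  (the lower station: 2R 0P; the upper station: 4R 4P)
14. 1 poacher ← the lower station.  (the lower station: 2R 1P; the upper station: 4R 3P)
15. 1 ranger and 1 poacher → the upper station.  (the lower station: 1R 0P; the upper station: 5R 4P)
16. 1 poacher ← the lower station.  (the lower station: 1R 1P; the upper station: 5R 3P)
17. 1 ranger and 1 poacher → the upper station.  (the lower station: 0R 0P; the upper station: 6R 4P)

17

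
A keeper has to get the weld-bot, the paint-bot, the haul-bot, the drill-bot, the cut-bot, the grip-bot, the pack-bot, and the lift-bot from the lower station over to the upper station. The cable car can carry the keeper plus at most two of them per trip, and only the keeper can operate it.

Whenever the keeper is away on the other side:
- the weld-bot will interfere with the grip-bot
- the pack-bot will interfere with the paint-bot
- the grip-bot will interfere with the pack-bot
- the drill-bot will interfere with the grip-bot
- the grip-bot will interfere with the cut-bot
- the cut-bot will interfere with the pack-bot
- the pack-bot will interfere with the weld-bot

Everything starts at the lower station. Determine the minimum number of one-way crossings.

13

Counting alone: the keeper can take at most 2 across per trip to the upper station, so moving all 8 needs at least 4 loaded trips out, with a return between consecutive ones — at least 7 crossings.
The safety rule pushes this higher. Following every safe sequence of crossings, the most of the 8 that can be at the upper station as the cable car arrives there on crossings 7, 9, 11 is 5, 6, 7 respectively — never all 8.
So no plan with fewer than 13 crossings exists, and this one achieves 13:
1. Keeper goes to the upper station with the grip-bot and the pack-bot.
2. Keeper goes back to the lower station with the grip-bot.
3. Keeper goes to the upper station with the grip-bot and the paint-bot.
4. Keeper goes back to the lower station with the pack-bot.
5. Keeper goes to the upper station with the cut-bot and the weld-bot.
6. Keeper goes back to the lower station with the grip-bot.
7. Keeper goes to the upper station with the grip-bot and the haul-bot.
8. Keeper goes back to the lower station with the grip-bot.
9. Keeper goes to the upper station with the drill-bot and the grip-bot.
10. Keeper goes back to the lower station with the grip-bot.
11. Keeper goes to the upper station with the grip-bot and the lift-bot.
12. Keeper goes back to the lower station with the grip-bot.
13. Keeper goes to the upper station with the grip-bot and the pack-bot.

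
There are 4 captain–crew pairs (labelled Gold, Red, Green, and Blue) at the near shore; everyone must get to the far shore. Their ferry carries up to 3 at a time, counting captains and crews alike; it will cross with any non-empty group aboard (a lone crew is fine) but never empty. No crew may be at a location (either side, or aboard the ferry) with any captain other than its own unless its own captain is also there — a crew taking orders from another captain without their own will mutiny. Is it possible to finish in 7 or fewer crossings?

Counting alone: each trip to the far shore takes at most 3 across and each return brings at least 1 back, so after t trips out (and t−1 returns) at most 3t − (t−1) of the 8 are across; that first reaches 8 at t = 4, so at least 7 crossings are needed.
The safety rule pushes this higher. Following every safe sequence of crossings, the most of the 8 that can be at the far shore as the ferry arrives there on crossing 7 is 7 — never all 8.
So the move cannot be finished within 7 crossings. (The shortest complete plan takes 9:)
1. captain Gold and crew Gold cross → the far shore.
2. captain Gold crosses ← the near shore.
3. captain Gold, captain Red, and crew Red cross → the far shore.
4. captain Gold and crew Gold cross ← the near shore.
5. captain Blue, captain Gold, and captain Green cross → the far shore.
6. crew Red crosses ← the near shore.
7. crew Gold and crew Red cross → the far shore.
8. crew Gold crosses ← the near shore.
9. crew Blue, crew Gold, and crew Green cross → the far shore.

No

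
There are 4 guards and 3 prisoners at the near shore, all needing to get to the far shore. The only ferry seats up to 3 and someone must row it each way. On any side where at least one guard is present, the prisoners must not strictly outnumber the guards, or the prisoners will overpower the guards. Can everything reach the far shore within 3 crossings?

Counting alone: each trip to the far shore takes at most 3 across and each return brings at least 1 back, so after t trips out (and t−1 returns) at most 3t − (t−1) of the 7 are across; that first reaches 7 at t = 3, so at least 5 crossings are needed.
Since 3 < 5, 3 crossings cannot be enough. (The shortest complete plan in fact takes 5:)
1. 3 prisoners → the far shore.  (the near shore: 4G 0P; the far shore: 0G 3P)
2. 1 prisoner ← the near shore.  (the near shore: 4G 1P; the far shore: 0G 2P)
3. 3 guards → the far shore.  (the near shore: 1G 1P; the far shore: 3G 2P)
4. 1 guard ← the near shore.  (the near shore: 2G 1P; the far shore: 2G 2P)
5. 2 guards and 1 prisoner → the far shore.  (the near shore: 0G 0P; the far shore: 4G 3P)

No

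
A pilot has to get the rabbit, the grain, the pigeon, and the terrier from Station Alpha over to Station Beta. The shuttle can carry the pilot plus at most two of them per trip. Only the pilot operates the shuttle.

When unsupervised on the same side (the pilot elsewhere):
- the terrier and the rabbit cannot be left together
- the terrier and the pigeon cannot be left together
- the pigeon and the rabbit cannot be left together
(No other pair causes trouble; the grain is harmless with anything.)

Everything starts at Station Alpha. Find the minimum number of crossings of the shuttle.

5

Counting alone: the pilot can take at most 2 across per trip to Station Beta, so moving all 4 needs at least 2 loaded trips out, with a return between consecutive ones — at least 3 crossings.
The safety rule pushes this higher. Following every safe sequence of crossings, the most of the 4 that can be at Station Beta as the shuttle arrives there on crossing 3 is 3 — never all 4.
So no plan with fewer than 5 crossings exists, and this one achieves 5:
1. Pilot goes to Station Beta with the pigeon and the rabbit.
2. Pilot goes back to Station Alpha with the rabbit.
3. Pilot goes to Station Beta with the grain and the rabbit.
4. Pilot goes back to Station Alpha with the rabbit.
5. Pilot goes to Station Beta with the rabbit and the terrier.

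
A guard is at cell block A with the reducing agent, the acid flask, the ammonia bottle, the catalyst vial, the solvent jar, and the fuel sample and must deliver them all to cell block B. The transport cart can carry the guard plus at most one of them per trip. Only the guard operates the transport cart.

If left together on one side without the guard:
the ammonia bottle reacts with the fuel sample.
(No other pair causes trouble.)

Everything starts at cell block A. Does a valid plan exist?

Yes

1. Guard goes to cell block B with the ammonia bottle.  [cell block A: the acid flask, the catalyst vial, the fuel sample, the reducing agent, the solvent jar | cell block B: the ammonia bottle]
2. Guard goes back to cell block A alone.  [cell block A: the acid flask, the catalyst vial, the fuel sample, the reducing agent, the solvent jar | cell block B: the ammonia bottle]
3. Guard goes to cell block B with the reducing agent.  [cell block A: the acid flask, the catalyst vial, the fuel sample, the solvent jar | cell block B: the ammonia bottle, the reducing agent]
4. Guard goes back to cell block A alone.  [cell block A: the acid flask, the catalyst vial, the fuel sample, the solvent jar | cell block B: the ammonia bottle, the reducing agent]
5. Guard goes to cell block B with the acid flask.  [cell block A: the catalyst vial, the fuel sample, the solvent jar | cell block B: the acid flask, the ammonia bottle, the reducing agent]
6. Guard goes back to cell block A alone.  [cell block A: the catalyst vial, the fuel sample, the solvent jar | cell block B: the acid flask, the ammonia bottle, the reducing agent]
7. Guard goes to cell block B with the catalyst vial.  [cell block A: the fuel sample, the solvent jar | cell block B: the acid flask, the ammonia bottle, the catalyst vial, the reducing agent]
8. Guard goes back to cell block A alone.  [cell block A: the fuel sample, the solvent jar | cell block B: the acid flask, the ammonia bottle, the catalyst vial, the reducing agent]
9. Guard goes to cell block B with the solvent jar.  [cell block A: the fuel sample | cell block B: the acid flask, the ammonia bottle, the catalyst vial, the reducing agent, the solvent jar]
10. Guard goes back to cell block A alone.  [cell block A: the fuel sample | cell block B: the acid flask, the ammonia bottle, the catalyst vial, the reducing agent, the solvent jar]
11. Guard goes to cell block B with the fuel sample.  [cell block A: — | cell block B: the acid flask, the ammonia bottle, the catalyst vial, the fuel sample, the reducing agent, the solvent jar]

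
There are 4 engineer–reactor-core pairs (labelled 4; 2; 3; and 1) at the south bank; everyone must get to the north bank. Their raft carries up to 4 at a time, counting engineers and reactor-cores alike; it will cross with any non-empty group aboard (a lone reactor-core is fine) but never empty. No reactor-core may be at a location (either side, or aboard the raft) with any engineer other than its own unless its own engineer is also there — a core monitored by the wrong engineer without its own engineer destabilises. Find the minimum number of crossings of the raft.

5

Counting alone: each trip to the north bank takes at most 4 across and each return brings at least 1 back, so after t trips out (and t−1 returns) at most 4t − (t−1) of the 8 are across; that first reaches 8 at t = 3, so at least 5 crossings are needed.
The plan below uses exactly 5 crossings, so it is optimal:
1. engineer 4 and reactor-core 4 cross → the north bank.
2. engineer 4 crosses ← the south bank.
3. engineer 1, engineer 2, engineer 3, and engineer 4 cross → the north bank.
4. reactor-core 4 crosses ← the south bank.
5. reactor-core 1, reactor-core 2, reactor-core 3, and reactor-core 4 cross → the north bank.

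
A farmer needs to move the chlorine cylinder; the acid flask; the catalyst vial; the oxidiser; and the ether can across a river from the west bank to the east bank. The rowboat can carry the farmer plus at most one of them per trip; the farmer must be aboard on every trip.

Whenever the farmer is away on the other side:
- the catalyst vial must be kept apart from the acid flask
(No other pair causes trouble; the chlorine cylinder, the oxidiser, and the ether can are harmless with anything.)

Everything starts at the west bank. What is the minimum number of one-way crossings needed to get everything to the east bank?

Counting alone: the farmer can take at most 1 across per trip to the east bank, so moving all 5 needs at least 5 loaded trips out, with a return between consecutive ones — at least 9 crossings.
The plan below uses exactly 9 crossings, so it is optimal:
1. Farmer goes to the east bank with the acid flask.
2. Farmer goes back to the west bank alone.
3. Farmer goes to the east bank with the chlorine cylinder.
4. Farmer goes back to the west bank alone.
5. Farmer goes to the east bank with the oxidiser.
6. Farmer goes back to the west bank alone.
7. Farmer goes to the east bank with the ether can.
8. Farmer goes back to the west bank alone.
9. Farmer goes to the east bank with the catalyst vial.

9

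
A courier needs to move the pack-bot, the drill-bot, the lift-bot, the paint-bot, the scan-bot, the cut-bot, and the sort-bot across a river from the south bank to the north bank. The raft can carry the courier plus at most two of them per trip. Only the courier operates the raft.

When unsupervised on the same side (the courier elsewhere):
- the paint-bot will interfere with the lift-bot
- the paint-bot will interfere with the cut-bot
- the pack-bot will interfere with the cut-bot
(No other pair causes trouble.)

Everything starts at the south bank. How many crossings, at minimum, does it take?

Counting alone: the courier can take at most 2 across per trip to the north bank, so moving all 7 needs at least 4 loaded trips out, with a return between consecutive ones — at least 7 crossings.
The plan below uses exactly 7 crossings, so it is optimal:
1. Courier goes to the north bank with the pack-bot and the paint-bot.  [the south bank: the cut-bot, the drill-bot, the lift-bot, the scan-bot, the sort-bot | the north bank: the pack-bot, the paint-bot]
2. Courier goes back to the south bank alone.  [the south bank: the cut-bot, the drill-bot, the lift-bot, the scan-bot, the sort-bot | the north bank: the pack-bot, the paint-bot]
3. Courier goes to the north bank with the drill-bot.  [the south bank: the cut-bot, the lift-bot, the scan-bot, the sort-bot | the north bank: the drill-bot, the pack-bot, the paint-bot]
4. Courier goes back to the south bank alone.  [the south bank: the cut-bot, the lift-bot, the scan-bot, the sort-bot | the north bank: the drill-bot, the pack-bot, the paint-bot]
5. Courier goes to the north bank with the scan-bot and the sort-bot.  [the south bank: the cut-bot, the lift-bot | the north bank: the drill-bot, the pack-bot, the paint-bot, the scan-bot, the sort-bot]
6. Courier goes back to the south bank alone.  [the south bank: the cut-bot, the lift-bot | the north bank: the drill-bot, the pack-bot, the paint-bot, the scan-bot, the sort-bot]
7. Courier goes to the north bank with the cut-bot and the lift-bot.  [the south bank: — | the north bank: the cut-bot, the drill-bot, the lift-bot, the pack-bot, the paint-bot, the scan-bot, the sort-bot]

7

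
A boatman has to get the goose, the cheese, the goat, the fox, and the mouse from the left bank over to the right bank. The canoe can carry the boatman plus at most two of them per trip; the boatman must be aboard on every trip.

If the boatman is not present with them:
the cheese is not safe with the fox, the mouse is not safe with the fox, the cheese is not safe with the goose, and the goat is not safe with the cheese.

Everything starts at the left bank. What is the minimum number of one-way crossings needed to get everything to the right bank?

5

Counting alone: the boatman can take at most 2 across per trip to the right bank, so moving all 5 needs at least 3 loaded trips out, with a return between consecutive ones — at least 5 crossings.
The plan below uses exactly 5 crossings, so it is optimal:
1. Boatman goes to the right bank with the cheese and the fox.  [the left bank: the goat, the goose, the mouse | the right bank: the cheese, the fox]
2. Boatman goes back to the left bank with the cheese.  [the left bank: the cheese, the goat, the goose, the mouse | the right bank: the fox]
3. Boatman goes to the right bank with the goat and the goose.  [the left bank: the cheese, the mouse | the right bank: the fox, the goat, the goose]
4. Boatman goes back to the left bank alone.  [the left bank: the cheese, the mouse | the right bank: the fox, the goat, the goose]
5. Boatman goes to the right bank with the cheese and the mouse.  [the left bank: — | the right bank: the cheese, the fox, the goat, the goose, the mouse]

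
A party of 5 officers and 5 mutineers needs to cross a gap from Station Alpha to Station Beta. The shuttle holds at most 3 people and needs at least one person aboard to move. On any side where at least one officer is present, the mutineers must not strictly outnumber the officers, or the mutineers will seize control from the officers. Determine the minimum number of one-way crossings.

Counting alone: each trip to Station Beta takes at most 3 across and each return brings at least 1 back, so after t trips out (and t−1 returns) at most 3t − (t−1) of the 10 are across; that first reaches 10 at t = 5, so at least 9 crossings are needed.
The safety rule pushes this higher. Following every safe sequence of crossings, the most of the 10 that can be at Station Beta as the shuttle arrives there on crossing 9 is 9 — never all 10.
So no plan with fewer than 11 crossings exists, and this one achieves 11:
1. 2 mutineers → Station Beta.  (Station Alpha: 5O 3M; Station Beta: 0O 2M)
2. 1 mutineer ← Station Alpha.  (Station Alpha: 5O 4M; Station Beta: 0O 1M)
3. 3 mutineers → Station Beta.  (Station Alpha: 5O 1M; Station Beta: 0O 4M)
4. 1 mutineer ← Station Alpha.  (Station Alpha: 5O 2M; Station Beta: 0O 3M)
5. 3 officers → Station Beta.  (Station Alpha: 2O 2M; Station Beta: 3O 3M)
6. 1 officer and 1 mutineer ← Station Alpha.  (Station Alpha: 3O 3M; Station Beta: 2O 2M)
7. 3 officers → Station Beta.  (Station Alpha: 0O 3M; Station Beta: 5O 2M)
8. 1 mutineer ← Station Alpha.  (Station Alpha: 0O 4M; Station Beta: 5O 1M)
9. 2 mutineers → Station Beta.  (Station Alpha: 0O 2M; Station Beta: 5O 3M)
10. 1 mutineer ← Station Alpha.  (Station Alpha: 0O 3M; Station Beta: 5O 2M)
11. 3 mutineers → Station Beta.  (Station Alpha: 0O 0M; Station Beta: 5O 5M)

11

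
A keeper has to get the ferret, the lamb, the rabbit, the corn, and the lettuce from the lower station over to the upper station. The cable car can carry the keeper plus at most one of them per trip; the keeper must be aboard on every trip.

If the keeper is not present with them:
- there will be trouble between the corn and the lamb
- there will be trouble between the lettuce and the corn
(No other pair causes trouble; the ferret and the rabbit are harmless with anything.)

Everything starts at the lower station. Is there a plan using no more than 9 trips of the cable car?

No

Counting alone: the keeper can take at most 1 across per trip to the upper station, so moving all 5 needs at least 5 loaded trips out, with a return between consecutive ones — at least 9 crossings.
The safety rule pushes this higher. Following every safe sequence of crossings, the most of the 5 that can be at the upper station as the cable car arrives there on crossing 9 is 4 — never all 5.
So the move cannot be finished within 9 crossings. (The shortest complete plan takes 11:)
1. Keeper goes to the upper station with the corn.
2. Keeper goes back to the lower station alone.
3. Keeper goes to the upper station with the ferret.
4. Keeper goes back to the lower station alone.
5. Keeper goes to the upper station with the lamb.
6. Keeper goes back to the lower station with the corn.
7. Keeper goes to the upper station with the lettuce.
8. Keeper goes back to the lower station alone.
9. Keeper goes to the upper station with the rabbit.
10. Keeper goes back to the lower station alone.
11. Keeper goes to the upper station with the corn.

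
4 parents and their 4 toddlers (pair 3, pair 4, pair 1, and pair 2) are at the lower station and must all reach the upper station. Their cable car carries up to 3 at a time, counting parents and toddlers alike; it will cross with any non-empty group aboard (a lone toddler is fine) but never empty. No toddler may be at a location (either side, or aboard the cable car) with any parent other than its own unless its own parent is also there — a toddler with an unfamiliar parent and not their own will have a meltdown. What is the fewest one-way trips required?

Counting alone: each trip to the upper station takes at most 3 across and each return brings at least 1 back, so after t trips out (and t−1 returns) at most 3t − (t−1) of the 8 are across; that first reaches 8 at t = 4, so at least 7 crossings are needed.
The safety rule pushes this higher. Following every safe sequence of crossings, the most of the 8 that can be at the upper station as the cable car arrives there on crossing 7 is 7 — never all 8.
So no plan with fewer than 9 crossings exists, and this one achieves 9:
1. parent 3 and toddler 3 cross → the upper station.
2. parent 3 crosses ← the lower station.
3. parent 3, parent 4, and toddler 4 cross → the upper station.
4. parent 3 and toddler 3 cross ← the lower station.
5. parent 1, parent 2, and parent 3 cross → the upper station.
6. toddler 4 crosses ← the lower station.
7. toddler 3 and toddler 4 cross → the upper station.
8. toddler 3 crosses ← the lower station.
9. toddler 1, toddler 2, and toddler 3 cross → the upper station.

9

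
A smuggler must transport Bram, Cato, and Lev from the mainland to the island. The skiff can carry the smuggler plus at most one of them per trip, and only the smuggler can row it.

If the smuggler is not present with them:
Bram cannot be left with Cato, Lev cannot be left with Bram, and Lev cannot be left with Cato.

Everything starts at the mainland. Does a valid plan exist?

Whatever the first load, the items left behind include a forbidden pair without the smuggler. No opening move is safe, so no plan exists.

No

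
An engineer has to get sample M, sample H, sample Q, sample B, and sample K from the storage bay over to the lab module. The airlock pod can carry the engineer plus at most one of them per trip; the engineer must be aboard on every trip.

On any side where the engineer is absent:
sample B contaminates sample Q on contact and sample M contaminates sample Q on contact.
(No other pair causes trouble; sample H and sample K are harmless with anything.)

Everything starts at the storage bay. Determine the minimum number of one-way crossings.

11

Counting alone: the engineer can take at most 1 across per trip to the lab module, so moving all 5 needs at least 5 loaded trips out, with a return between consecutive ones — at least 9 crossings.
The safety rule pushes this higher. Following every safe sequence of crossings, the most of the 5 that can be at the lab module as the airlock pod arrives there on crossing 9 is 4 — never all 5.
So no plan with fewer than 11 crossings exists, and this one achieves 11:
1. Engineer goes to the lab module with sample Q.
2. Engineer goes back to the storage bay alone.
3. Engineer goes to the lab module with sample M.
4. Engineer goes back to the storage bay with sample Q.
5. Engineer goes to the lab module with sample B.
6. Engineer goes back to the storage bay alone.
7. Engineer goes to the lab module with sample H.
8. Engineer goes back to the storage bay alone.
9. Engineer goes to the lab module with sample K.
10. Engineer goes back to the storage bay alone.
11. Engineer goes to the lab module with sample Q.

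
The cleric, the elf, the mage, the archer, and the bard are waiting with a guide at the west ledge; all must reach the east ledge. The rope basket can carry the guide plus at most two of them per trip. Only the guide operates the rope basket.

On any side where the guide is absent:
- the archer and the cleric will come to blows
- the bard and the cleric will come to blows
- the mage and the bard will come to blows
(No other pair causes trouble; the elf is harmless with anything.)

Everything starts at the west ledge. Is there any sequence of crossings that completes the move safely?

Yes

1. Guide goes to the east ledge with the cleric and the mage.  [the west ledge: the archer, the bard, the elf | the east ledge: the cleric, the mage]
2. Guide goes back to the west ledge alone.  [the west ledge: the archer, the bard, the elf | the east ledge: the cleric, the mage]
3. Guide goes to the east ledge with the elf.  [the west ledge: the archer, the bard | the east ledge: the cleric, the elf, the mage]
4. Guide goes back to the west ledge alone.  [the west ledge: the archer, the bard | the east ledge: the cleric, the elf, the mage]
5. Guide goes to the east ledge with the archer and the bard.  [the west ledge: — | the east ledge: the archer, the bard, the cleric, the elf, the mage]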